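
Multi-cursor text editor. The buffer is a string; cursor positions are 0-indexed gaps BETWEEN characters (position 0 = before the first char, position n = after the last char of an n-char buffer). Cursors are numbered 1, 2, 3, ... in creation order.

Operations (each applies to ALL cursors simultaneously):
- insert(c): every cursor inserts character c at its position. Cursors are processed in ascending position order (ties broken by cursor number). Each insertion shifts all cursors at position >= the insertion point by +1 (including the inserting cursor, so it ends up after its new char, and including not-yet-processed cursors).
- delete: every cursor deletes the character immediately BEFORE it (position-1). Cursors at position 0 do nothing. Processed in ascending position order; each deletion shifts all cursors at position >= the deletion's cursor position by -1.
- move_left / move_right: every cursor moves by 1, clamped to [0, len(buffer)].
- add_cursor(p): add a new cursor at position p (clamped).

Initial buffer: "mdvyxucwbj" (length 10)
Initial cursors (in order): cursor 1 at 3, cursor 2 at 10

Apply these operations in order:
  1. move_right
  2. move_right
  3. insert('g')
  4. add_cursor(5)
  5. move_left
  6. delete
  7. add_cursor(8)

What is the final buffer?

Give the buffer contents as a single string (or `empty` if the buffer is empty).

After op 1 (move_right): buffer="mdvyxucwbj" (len 10), cursors c1@4 c2@10, authorship ..........
After op 2 (move_right): buffer="mdvyxucwbj" (len 10), cursors c1@5 c2@10, authorship ..........
After op 3 (insert('g')): buffer="mdvyxgucwbjg" (len 12), cursors c1@6 c2@12, authorship .....1.....2
After op 4 (add_cursor(5)): buffer="mdvyxgucwbjg" (len 12), cursors c3@5 c1@6 c2@12, authorship .....1.....2
After op 5 (move_left): buffer="mdvyxgucwbjg" (len 12), cursors c3@4 c1@5 c2@11, authorship .....1.....2
After op 6 (delete): buffer="mdvgucwbg" (len 9), cursors c1@3 c3@3 c2@8, authorship ...1....2
After op 7 (add_cursor(8)): buffer="mdvgucwbg" (len 9), cursors c1@3 c3@3 c2@8 c4@8, authorship ...1....2

Answer: mdvgucwbg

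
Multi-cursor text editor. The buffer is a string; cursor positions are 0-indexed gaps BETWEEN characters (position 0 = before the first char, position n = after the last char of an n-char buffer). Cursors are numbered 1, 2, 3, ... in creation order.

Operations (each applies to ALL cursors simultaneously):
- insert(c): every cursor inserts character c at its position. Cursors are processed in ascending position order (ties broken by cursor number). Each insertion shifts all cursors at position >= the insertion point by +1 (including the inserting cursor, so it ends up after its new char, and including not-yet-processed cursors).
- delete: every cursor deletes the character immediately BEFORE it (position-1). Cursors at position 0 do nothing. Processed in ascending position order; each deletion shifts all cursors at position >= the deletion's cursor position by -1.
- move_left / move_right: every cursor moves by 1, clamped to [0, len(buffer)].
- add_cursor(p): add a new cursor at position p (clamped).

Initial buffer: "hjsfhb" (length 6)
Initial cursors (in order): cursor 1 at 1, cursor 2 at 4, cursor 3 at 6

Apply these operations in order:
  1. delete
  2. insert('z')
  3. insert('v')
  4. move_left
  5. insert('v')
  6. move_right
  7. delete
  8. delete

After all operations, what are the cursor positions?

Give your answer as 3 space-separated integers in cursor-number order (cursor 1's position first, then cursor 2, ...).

After op 1 (delete): buffer="jsh" (len 3), cursors c1@0 c2@2 c3@3, authorship ...
After op 2 (insert('z')): buffer="zjszhz" (len 6), cursors c1@1 c2@4 c3@6, authorship 1..2.3
After op 3 (insert('v')): buffer="zvjszvhzv" (len 9), cursors c1@2 c2@6 c3@9, authorship 11..22.33
After op 4 (move_left): buffer="zvjszvhzv" (len 9), cursors c1@1 c2@5 c3@8, authorship 11..22.33
After op 5 (insert('v')): buffer="zvvjszvvhzvv" (len 12), cursors c1@2 c2@7 c3@11, authorship 111..222.333
After op 6 (move_right): buffer="zvvjszvvhzvv" (len 12), cursors c1@3 c2@8 c3@12, authorship 111..222.333
After op 7 (delete): buffer="zvjszvhzv" (len 9), cursors c1@2 c2@6 c3@9, authorship 11..22.33
After op 8 (delete): buffer="zjszhz" (len 6), cursors c1@1 c2@4 c3@6, authorship 1..2.3

Answer: 1 4 6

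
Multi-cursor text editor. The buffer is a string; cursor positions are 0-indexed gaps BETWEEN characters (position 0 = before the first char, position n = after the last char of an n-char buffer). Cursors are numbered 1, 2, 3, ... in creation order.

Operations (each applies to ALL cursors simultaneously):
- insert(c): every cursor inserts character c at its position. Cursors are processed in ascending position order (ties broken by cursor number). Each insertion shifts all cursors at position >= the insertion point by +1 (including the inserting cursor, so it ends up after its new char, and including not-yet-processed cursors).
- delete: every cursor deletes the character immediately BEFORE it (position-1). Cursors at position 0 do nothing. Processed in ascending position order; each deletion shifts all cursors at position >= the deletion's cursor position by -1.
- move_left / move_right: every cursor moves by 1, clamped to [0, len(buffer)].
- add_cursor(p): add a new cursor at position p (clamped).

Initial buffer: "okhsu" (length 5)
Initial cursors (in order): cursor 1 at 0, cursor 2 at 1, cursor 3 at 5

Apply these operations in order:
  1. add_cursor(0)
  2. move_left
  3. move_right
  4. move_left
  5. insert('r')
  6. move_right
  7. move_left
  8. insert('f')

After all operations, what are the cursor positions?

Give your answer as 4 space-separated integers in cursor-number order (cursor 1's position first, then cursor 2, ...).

After op 1 (add_cursor(0)): buffer="okhsu" (len 5), cursors c1@0 c4@0 c2@1 c3@5, authorship .....
After op 2 (move_left): buffer="okhsu" (len 5), cursors c1@0 c2@0 c4@0 c3@4, authorship .....
After op 3 (move_right): buffer="okhsu" (len 5), cursors c1@1 c2@1 c4@1 c3@5, authorship .....
After op 4 (move_left): buffer="okhsu" (len 5), cursors c1@0 c2@0 c4@0 c3@4, authorship .....
After op 5 (insert('r')): buffer="rrrokhsru" (len 9), cursors c1@3 c2@3 c4@3 c3@8, authorship 124....3.
After op 6 (move_right): buffer="rrrokhsru" (len 9), cursors c1@4 c2@4 c4@4 c3@9, authorship 124....3.
After op 7 (move_left): buffer="rrrokhsru" (len 9), cursors c1@3 c2@3 c4@3 c3@8, authorship 124....3.
After op 8 (insert('f')): buffer="rrrfffokhsrfu" (len 13), cursors c1@6 c2@6 c4@6 c3@12, authorship 124124....33.

Answer: 6 6 12 6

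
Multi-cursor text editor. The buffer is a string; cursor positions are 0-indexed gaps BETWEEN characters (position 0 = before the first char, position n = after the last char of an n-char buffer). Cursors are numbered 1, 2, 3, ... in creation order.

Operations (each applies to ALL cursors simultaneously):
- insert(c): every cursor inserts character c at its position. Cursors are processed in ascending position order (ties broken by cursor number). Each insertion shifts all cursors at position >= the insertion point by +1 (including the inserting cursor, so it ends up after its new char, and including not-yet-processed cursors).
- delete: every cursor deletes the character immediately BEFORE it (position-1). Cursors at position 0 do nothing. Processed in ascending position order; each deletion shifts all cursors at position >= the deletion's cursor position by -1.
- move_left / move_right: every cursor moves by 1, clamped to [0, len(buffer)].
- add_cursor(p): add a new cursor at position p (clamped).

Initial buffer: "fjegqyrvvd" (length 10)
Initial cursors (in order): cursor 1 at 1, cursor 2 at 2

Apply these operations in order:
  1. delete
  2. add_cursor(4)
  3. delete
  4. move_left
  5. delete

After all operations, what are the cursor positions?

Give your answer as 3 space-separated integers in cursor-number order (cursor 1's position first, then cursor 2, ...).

Answer: 0 0 1

Derivation:
After op 1 (delete): buffer="egqyrvvd" (len 8), cursors c1@0 c2@0, authorship ........
After op 2 (add_cursor(4)): buffer="egqyrvvd" (len 8), cursors c1@0 c2@0 c3@4, authorship ........
After op 3 (delete): buffer="egqrvvd" (len 7), cursors c1@0 c2@0 c3@3, authorship .......
After op 4 (move_left): buffer="egqrvvd" (len 7), cursors c1@0 c2@0 c3@2, authorship .......
After op 5 (delete): buffer="eqrvvd" (len 6), cursors c1@0 c2@0 c3@1, authorship ......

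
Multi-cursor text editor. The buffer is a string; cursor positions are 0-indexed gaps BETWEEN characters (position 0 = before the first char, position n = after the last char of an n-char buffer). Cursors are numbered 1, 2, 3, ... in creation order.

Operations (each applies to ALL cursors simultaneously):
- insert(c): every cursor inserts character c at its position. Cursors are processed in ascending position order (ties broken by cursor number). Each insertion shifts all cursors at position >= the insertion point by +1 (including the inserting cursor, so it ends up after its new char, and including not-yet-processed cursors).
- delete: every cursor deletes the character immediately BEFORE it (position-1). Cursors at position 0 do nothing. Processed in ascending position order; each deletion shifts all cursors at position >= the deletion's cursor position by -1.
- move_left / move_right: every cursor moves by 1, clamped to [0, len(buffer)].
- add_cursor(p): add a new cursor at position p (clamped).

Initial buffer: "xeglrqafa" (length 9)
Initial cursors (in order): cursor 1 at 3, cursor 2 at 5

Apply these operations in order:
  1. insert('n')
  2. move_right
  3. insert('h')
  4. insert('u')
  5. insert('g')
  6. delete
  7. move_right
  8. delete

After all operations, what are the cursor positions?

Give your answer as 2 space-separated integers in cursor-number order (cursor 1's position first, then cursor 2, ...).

Answer: 7 11

Derivation:
After op 1 (insert('n')): buffer="xegnlrnqafa" (len 11), cursors c1@4 c2@7, authorship ...1..2....
After op 2 (move_right): buffer="xegnlrnqafa" (len 11), cursors c1@5 c2@8, authorship ...1..2....
After op 3 (insert('h')): buffer="xegnlhrnqhafa" (len 13), cursors c1@6 c2@10, authorship ...1.1.2.2...
After op 4 (insert('u')): buffer="xegnlhurnqhuafa" (len 15), cursors c1@7 c2@12, authorship ...1.11.2.22...
After op 5 (insert('g')): buffer="xegnlhugrnqhugafa" (len 17), cursors c1@8 c2@14, authorship ...1.111.2.222...
After op 6 (delete): buffer="xegnlhurnqhuafa" (len 15), cursors c1@7 c2@12, authorship ...1.11.2.22...
After op 7 (move_right): buffer="xegnlhurnqhuafa" (len 15), cursors c1@8 c2@13, authorship ...1.11.2.22...
After op 8 (delete): buffer="xegnlhunqhufa" (len 13), cursors c1@7 c2@11, authorship ...1.112.22..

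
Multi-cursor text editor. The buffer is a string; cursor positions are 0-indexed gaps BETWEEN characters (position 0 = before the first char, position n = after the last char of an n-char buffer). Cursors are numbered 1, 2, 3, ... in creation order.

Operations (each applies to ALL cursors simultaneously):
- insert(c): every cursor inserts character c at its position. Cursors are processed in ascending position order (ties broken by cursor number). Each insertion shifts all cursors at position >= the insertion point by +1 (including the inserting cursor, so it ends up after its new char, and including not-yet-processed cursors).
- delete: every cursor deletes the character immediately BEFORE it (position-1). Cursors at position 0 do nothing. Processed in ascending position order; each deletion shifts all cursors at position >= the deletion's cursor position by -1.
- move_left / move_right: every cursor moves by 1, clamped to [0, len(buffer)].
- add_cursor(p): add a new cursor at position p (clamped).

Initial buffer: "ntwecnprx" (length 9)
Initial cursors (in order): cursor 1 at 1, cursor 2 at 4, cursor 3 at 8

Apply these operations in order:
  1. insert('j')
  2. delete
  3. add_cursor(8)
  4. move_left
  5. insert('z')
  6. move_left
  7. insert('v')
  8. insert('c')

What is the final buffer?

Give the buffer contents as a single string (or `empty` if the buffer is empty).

Answer: vczntwvczecnpzvvcczrx

Derivation:
After op 1 (insert('j')): buffer="njtwejcnprjx" (len 12), cursors c1@2 c2@6 c3@11, authorship .1...2....3.
After op 2 (delete): buffer="ntwecnprx" (len 9), cursors c1@1 c2@4 c3@8, authorship .........
After op 3 (add_cursor(8)): buffer="ntwecnprx" (len 9), cursors c1@1 c2@4 c3@8 c4@8, authorship .........
After op 4 (move_left): buffer="ntwecnprx" (len 9), cursors c1@0 c2@3 c3@7 c4@7, authorship .........
After op 5 (insert('z')): buffer="zntwzecnpzzrx" (len 13), cursors c1@1 c2@5 c3@11 c4@11, authorship 1...2....34..
After op 6 (move_left): buffer="zntwzecnpzzrx" (len 13), cursors c1@0 c2@4 c3@10 c4@10, authorship 1...2....34..
After op 7 (insert('v')): buffer="vzntwvzecnpzvvzrx" (len 17), cursors c1@1 c2@6 c3@14 c4@14, authorship 11...22....3344..
After op 8 (insert('c')): buffer="vczntwvczecnpzvvcczrx" (len 21), cursors c1@2 c2@8 c3@18 c4@18, authorship 111...222....334344..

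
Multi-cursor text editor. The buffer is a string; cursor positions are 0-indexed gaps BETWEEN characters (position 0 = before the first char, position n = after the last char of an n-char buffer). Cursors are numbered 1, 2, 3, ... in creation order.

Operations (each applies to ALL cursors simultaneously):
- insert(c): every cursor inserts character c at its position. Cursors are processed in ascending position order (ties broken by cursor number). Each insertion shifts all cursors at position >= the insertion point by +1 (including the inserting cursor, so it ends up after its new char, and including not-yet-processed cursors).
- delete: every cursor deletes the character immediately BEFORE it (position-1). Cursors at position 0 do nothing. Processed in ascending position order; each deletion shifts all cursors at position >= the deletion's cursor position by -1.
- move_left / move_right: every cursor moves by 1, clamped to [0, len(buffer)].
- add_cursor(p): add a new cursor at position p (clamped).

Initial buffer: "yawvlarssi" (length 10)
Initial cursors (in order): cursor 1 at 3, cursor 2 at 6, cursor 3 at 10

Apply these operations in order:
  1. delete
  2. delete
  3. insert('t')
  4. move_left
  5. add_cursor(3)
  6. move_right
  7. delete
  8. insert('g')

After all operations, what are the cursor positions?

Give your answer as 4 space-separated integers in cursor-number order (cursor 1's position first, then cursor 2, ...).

After op 1 (delete): buffer="yavlrss" (len 7), cursors c1@2 c2@4 c3@7, authorship .......
After op 2 (delete): buffer="yvrs" (len 4), cursors c1@1 c2@2 c3@4, authorship ....
After op 3 (insert('t')): buffer="ytvtrst" (len 7), cursors c1@2 c2@4 c3@7, authorship .1.2..3
After op 4 (move_left): buffer="ytvtrst" (len 7), cursors c1@1 c2@3 c3@6, authorship .1.2..3
After op 5 (add_cursor(3)): buffer="ytvtrst" (len 7), cursors c1@1 c2@3 c4@3 c3@6, authorship .1.2..3
After op 6 (move_right): buffer="ytvtrst" (len 7), cursors c1@2 c2@4 c4@4 c3@7, authorship .1.2..3
After op 7 (delete): buffer="yrs" (len 3), cursors c1@1 c2@1 c4@1 c3@3, authorship ...
After op 8 (insert('g')): buffer="ygggrsg" (len 7), cursors c1@4 c2@4 c4@4 c3@7, authorship .124..3

Answer: 4 4 7 4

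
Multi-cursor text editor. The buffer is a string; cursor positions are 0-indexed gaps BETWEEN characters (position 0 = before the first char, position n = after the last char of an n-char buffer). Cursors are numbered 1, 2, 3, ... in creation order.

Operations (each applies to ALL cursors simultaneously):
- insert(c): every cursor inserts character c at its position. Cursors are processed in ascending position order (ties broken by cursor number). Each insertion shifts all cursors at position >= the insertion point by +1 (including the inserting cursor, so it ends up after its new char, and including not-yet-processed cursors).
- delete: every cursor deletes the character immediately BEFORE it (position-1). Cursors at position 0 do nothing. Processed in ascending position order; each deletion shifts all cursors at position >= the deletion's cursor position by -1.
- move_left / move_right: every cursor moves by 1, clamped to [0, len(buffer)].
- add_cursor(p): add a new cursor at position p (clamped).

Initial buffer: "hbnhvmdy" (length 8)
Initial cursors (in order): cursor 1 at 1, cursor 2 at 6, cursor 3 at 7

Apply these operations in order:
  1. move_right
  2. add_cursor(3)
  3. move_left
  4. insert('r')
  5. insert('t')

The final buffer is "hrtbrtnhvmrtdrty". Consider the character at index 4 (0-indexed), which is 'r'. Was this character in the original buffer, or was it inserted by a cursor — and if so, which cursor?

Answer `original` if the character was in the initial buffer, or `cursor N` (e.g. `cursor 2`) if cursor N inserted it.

After op 1 (move_right): buffer="hbnhvmdy" (len 8), cursors c1@2 c2@7 c3@8, authorship ........
After op 2 (add_cursor(3)): buffer="hbnhvmdy" (len 8), cursors c1@2 c4@3 c2@7 c3@8, authorship ........
After op 3 (move_left): buffer="hbnhvmdy" (len 8), cursors c1@1 c4@2 c2@6 c3@7, authorship ........
After op 4 (insert('r')): buffer="hrbrnhvmrdry" (len 12), cursors c1@2 c4@4 c2@9 c3@11, authorship .1.4....2.3.
After op 5 (insert('t')): buffer="hrtbrtnhvmrtdrty" (len 16), cursors c1@3 c4@6 c2@12 c3@15, authorship .11.44....22.33.
Authorship (.=original, N=cursor N): . 1 1 . 4 4 . . . . 2 2 . 3 3 .
Index 4: author = 4

Answer: cursor 4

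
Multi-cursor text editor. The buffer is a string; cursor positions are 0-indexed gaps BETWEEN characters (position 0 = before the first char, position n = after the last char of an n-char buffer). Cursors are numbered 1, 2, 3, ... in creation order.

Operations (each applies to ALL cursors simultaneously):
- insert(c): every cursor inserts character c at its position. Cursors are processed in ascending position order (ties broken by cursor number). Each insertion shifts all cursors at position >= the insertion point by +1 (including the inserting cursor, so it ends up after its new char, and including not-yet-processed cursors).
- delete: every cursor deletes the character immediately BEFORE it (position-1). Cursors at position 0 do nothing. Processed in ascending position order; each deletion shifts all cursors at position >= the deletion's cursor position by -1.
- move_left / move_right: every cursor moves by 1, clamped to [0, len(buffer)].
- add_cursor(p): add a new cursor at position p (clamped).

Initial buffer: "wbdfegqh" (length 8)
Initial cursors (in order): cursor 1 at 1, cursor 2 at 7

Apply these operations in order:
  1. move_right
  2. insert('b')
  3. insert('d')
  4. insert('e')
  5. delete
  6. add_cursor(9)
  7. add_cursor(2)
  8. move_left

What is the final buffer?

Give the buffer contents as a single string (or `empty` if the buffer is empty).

Answer: wbbddfegqhbd

Derivation:
After op 1 (move_right): buffer="wbdfegqh" (len 8), cursors c1@2 c2@8, authorship ........
After op 2 (insert('b')): buffer="wbbdfegqhb" (len 10), cursors c1@3 c2@10, authorship ..1......2
After op 3 (insert('d')): buffer="wbbddfegqhbd" (len 12), cursors c1@4 c2@12, authorship ..11......22
After op 4 (insert('e')): buffer="wbbdedfegqhbde" (len 14), cursors c1@5 c2@14, authorship ..111......222
After op 5 (delete): buffer="wbbddfegqhbd" (len 12), cursors c1@4 c2@12, authorship ..11......22
After op 6 (add_cursor(9)): buffer="wbbddfegqhbd" (len 12), cursors c1@4 c3@9 c2@12, authorship ..11......22
After op 7 (add_cursor(2)): buffer="wbbddfegqhbd" (len 12), cursors c4@2 c1@4 c3@9 c2@12, authorship ..11......22
After op 8 (move_left): buffer="wbbddfegqhbd" (len 12), cursors c4@1 c1@3 c3@8 c2@11, authorship ..11......22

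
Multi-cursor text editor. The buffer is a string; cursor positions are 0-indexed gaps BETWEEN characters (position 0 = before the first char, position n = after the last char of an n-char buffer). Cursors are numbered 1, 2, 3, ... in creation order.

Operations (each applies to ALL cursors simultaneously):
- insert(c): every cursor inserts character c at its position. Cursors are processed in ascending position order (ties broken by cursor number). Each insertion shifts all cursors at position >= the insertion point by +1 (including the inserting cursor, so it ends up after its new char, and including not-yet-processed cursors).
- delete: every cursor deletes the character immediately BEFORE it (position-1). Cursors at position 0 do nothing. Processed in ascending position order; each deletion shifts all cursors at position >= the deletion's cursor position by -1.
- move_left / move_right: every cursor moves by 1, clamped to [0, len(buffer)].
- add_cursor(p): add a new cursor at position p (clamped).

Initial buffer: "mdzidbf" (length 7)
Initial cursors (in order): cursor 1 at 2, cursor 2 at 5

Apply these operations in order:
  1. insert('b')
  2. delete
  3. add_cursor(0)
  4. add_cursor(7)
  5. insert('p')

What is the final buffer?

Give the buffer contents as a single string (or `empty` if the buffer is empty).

After op 1 (insert('b')): buffer="mdbzidbbf" (len 9), cursors c1@3 c2@7, authorship ..1...2..
After op 2 (delete): buffer="mdzidbf" (len 7), cursors c1@2 c2@5, authorship .......
After op 3 (add_cursor(0)): buffer="mdzidbf" (len 7), cursors c3@0 c1@2 c2@5, authorship .......
After op 4 (add_cursor(7)): buffer="mdzidbf" (len 7), cursors c3@0 c1@2 c2@5 c4@7, authorship .......
After op 5 (insert('p')): buffer="pmdpzidpbfp" (len 11), cursors c3@1 c1@4 c2@8 c4@11, authorship 3..1...2..4

Answer: pmdpzidpbfp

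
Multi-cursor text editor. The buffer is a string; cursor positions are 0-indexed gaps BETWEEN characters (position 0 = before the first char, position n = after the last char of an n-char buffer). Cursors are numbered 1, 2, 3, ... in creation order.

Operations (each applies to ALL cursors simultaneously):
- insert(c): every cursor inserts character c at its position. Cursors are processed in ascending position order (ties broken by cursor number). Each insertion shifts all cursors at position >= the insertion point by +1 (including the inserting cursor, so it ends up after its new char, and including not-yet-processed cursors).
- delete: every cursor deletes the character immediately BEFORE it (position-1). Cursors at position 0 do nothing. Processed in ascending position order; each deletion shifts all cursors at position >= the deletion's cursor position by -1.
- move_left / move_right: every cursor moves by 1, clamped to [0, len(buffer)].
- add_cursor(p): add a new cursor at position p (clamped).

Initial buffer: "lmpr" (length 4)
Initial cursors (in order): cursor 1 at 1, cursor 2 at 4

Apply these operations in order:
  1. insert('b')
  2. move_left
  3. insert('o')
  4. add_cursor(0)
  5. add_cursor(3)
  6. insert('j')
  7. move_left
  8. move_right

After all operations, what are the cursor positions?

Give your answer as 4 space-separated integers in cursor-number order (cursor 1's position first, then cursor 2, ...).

Answer: 4 11 1 6

Derivation:
After op 1 (insert('b')): buffer="lbmprb" (len 6), cursors c1@2 c2@6, authorship .1...2
After op 2 (move_left): buffer="lbmprb" (len 6), cursors c1@1 c2@5, authorship .1...2
After op 3 (insert('o')): buffer="lobmprob" (len 8), cursors c1@2 c2@7, authorship .11...22
After op 4 (add_cursor(0)): buffer="lobmprob" (len 8), cursors c3@0 c1@2 c2@7, authorship .11...22
After op 5 (add_cursor(3)): buffer="lobmprob" (len 8), cursors c3@0 c1@2 c4@3 c2@7, authorship .11...22
After op 6 (insert('j')): buffer="jlojbjmprojb" (len 12), cursors c3@1 c1@4 c4@6 c2@11, authorship 3.1114...222
After op 7 (move_left): buffer="jlojbjmprojb" (len 12), cursors c3@0 c1@3 c4@5 c2@10, authorship 3.1114...222
After op 8 (move_right): buffer="jlojbjmprojb" (len 12), cursors c3@1 c1@4 c4@6 c2@11, authorship 3.1114...222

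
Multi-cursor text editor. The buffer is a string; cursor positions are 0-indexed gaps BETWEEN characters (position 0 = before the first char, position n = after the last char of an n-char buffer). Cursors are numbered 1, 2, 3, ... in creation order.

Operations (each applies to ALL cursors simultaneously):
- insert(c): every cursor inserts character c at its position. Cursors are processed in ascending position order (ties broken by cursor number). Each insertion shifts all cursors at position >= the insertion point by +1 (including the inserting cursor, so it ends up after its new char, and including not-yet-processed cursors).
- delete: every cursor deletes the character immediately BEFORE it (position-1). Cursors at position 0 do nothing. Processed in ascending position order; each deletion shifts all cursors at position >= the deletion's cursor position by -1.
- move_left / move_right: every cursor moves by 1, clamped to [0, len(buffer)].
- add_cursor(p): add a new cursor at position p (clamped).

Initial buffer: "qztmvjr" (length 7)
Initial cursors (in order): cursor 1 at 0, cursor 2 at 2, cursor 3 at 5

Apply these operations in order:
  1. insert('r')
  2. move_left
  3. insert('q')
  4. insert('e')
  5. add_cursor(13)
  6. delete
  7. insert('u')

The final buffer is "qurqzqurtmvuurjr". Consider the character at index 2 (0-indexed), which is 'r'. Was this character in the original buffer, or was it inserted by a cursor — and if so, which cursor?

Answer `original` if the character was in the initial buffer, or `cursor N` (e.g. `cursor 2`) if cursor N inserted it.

After op 1 (insert('r')): buffer="rqzrtmvrjr" (len 10), cursors c1@1 c2@4 c3@8, authorship 1..2...3..
After op 2 (move_left): buffer="rqzrtmvrjr" (len 10), cursors c1@0 c2@3 c3@7, authorship 1..2...3..
After op 3 (insert('q')): buffer="qrqzqrtmvqrjr" (len 13), cursors c1@1 c2@5 c3@10, authorship 11..22...33..
After op 4 (insert('e')): buffer="qerqzqertmvqerjr" (len 16), cursors c1@2 c2@7 c3@13, authorship 111..222...333..
After op 5 (add_cursor(13)): buffer="qerqzqertmvqerjr" (len 16), cursors c1@2 c2@7 c3@13 c4@13, authorship 111..222...333..
After op 6 (delete): buffer="qrqzqrtmvrjr" (len 12), cursors c1@1 c2@5 c3@9 c4@9, authorship 11..22...3..
After op 7 (insert('u')): buffer="qurqzqurtmvuurjr" (len 16), cursors c1@2 c2@7 c3@13 c4@13, authorship 111..222...343..
Authorship (.=original, N=cursor N): 1 1 1 . . 2 2 2 . . . 3 4 3 . .
Index 2: author = 1

Answer: cursor 1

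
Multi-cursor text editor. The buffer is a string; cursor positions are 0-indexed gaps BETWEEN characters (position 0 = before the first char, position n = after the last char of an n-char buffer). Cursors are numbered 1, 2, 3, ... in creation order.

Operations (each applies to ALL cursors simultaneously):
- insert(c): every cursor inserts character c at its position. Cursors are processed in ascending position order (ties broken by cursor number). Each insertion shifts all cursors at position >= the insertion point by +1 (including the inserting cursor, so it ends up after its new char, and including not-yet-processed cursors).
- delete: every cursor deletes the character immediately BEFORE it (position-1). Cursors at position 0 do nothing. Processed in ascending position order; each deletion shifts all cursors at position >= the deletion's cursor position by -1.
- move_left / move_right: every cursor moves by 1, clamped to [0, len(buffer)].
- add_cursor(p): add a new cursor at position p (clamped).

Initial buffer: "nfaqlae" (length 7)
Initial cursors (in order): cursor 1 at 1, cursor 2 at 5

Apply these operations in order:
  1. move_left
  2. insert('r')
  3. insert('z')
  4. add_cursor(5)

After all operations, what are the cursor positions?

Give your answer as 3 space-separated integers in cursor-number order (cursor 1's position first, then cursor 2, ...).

After op 1 (move_left): buffer="nfaqlae" (len 7), cursors c1@0 c2@4, authorship .......
After op 2 (insert('r')): buffer="rnfaqrlae" (len 9), cursors c1@1 c2@6, authorship 1....2...
After op 3 (insert('z')): buffer="rznfaqrzlae" (len 11), cursors c1@2 c2@8, authorship 11....22...
After op 4 (add_cursor(5)): buffer="rznfaqrzlae" (len 11), cursors c1@2 c3@5 c2@8, authorship 11....22...

Answer: 2 8 5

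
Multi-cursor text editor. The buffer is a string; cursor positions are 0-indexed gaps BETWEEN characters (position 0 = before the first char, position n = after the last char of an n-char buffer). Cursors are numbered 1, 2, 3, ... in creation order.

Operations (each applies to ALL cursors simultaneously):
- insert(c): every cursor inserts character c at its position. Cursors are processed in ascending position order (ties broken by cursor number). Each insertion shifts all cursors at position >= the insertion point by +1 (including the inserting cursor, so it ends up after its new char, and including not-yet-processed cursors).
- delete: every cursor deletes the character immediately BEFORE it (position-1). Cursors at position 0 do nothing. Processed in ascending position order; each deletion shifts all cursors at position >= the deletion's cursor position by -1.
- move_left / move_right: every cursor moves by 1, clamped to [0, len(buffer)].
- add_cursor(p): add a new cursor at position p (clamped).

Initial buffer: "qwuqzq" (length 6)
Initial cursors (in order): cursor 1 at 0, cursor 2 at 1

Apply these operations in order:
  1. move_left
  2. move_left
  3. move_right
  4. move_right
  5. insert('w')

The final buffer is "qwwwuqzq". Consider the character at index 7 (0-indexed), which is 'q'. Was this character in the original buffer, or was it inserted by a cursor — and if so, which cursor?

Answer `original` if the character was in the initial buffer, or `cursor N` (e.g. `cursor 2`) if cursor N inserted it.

After op 1 (move_left): buffer="qwuqzq" (len 6), cursors c1@0 c2@0, authorship ......
After op 2 (move_left): buffer="qwuqzq" (len 6), cursors c1@0 c2@0, authorship ......
After op 3 (move_right): buffer="qwuqzq" (len 6), cursors c1@1 c2@1, authorship ......
After op 4 (move_right): buffer="qwuqzq" (len 6), cursors c1@2 c2@2, authorship ......
After op 5 (insert('w')): buffer="qwwwuqzq" (len 8), cursors c1@4 c2@4, authorship ..12....
Authorship (.=original, N=cursor N): . . 1 2 . . . .
Index 7: author = original

Answer: original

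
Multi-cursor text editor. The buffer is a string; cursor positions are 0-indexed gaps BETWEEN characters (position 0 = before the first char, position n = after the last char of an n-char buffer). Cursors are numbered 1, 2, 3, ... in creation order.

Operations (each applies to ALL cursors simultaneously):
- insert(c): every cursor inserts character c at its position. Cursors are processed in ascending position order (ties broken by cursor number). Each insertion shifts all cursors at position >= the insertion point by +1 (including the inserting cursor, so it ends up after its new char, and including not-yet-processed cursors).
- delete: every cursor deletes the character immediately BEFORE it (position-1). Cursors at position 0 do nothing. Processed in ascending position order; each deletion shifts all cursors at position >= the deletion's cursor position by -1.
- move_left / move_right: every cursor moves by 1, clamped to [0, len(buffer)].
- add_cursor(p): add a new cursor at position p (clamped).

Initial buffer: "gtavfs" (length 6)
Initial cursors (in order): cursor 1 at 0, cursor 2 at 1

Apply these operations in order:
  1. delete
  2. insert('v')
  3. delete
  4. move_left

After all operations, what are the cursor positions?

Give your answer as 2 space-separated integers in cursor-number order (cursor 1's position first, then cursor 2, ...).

After op 1 (delete): buffer="tavfs" (len 5), cursors c1@0 c2@0, authorship .....
After op 2 (insert('v')): buffer="vvtavfs" (len 7), cursors c1@2 c2@2, authorship 12.....
After op 3 (delete): buffer="tavfs" (len 5), cursors c1@0 c2@0, authorship .....
After op 4 (move_left): buffer="tavfs" (len 5), cursors c1@0 c2@0, authorship .....

Answer: 0 0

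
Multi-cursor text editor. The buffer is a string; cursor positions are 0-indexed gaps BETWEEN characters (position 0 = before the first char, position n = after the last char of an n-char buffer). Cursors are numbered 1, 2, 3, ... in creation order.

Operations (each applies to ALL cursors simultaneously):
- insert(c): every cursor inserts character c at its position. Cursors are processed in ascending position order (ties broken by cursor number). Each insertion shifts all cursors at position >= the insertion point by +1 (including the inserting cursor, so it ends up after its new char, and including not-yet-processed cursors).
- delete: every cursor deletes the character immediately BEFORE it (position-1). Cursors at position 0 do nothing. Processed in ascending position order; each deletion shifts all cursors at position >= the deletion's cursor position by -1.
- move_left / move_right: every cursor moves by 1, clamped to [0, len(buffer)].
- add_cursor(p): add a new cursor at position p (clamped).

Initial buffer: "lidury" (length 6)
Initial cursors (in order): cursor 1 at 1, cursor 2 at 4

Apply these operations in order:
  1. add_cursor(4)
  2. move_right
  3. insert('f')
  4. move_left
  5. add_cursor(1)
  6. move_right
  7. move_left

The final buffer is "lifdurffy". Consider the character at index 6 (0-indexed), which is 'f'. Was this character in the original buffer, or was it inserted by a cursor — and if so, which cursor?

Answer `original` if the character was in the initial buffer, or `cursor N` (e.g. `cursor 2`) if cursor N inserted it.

Answer: cursor 2

Derivation:
After op 1 (add_cursor(4)): buffer="lidury" (len 6), cursors c1@1 c2@4 c3@4, authorship ......
After op 2 (move_right): buffer="lidury" (len 6), cursors c1@2 c2@5 c3@5, authorship ......
After op 3 (insert('f')): buffer="lifdurffy" (len 9), cursors c1@3 c2@8 c3@8, authorship ..1...23.
After op 4 (move_left): buffer="lifdurffy" (len 9), cursors c1@2 c2@7 c3@7, authorship ..1...23.
After op 5 (add_cursor(1)): buffer="lifdurffy" (len 9), cursors c4@1 c1@2 c2@7 c3@7, authorship ..1...23.
After op 6 (move_right): buffer="lifdurffy" (len 9), cursors c4@2 c1@3 c2@8 c3@8, authorship ..1...23.
After op 7 (move_left): buffer="lifdurffy" (len 9), cursors c4@1 c1@2 c2@7 c3@7, authorship ..1...23.
Authorship (.=original, N=cursor N): . . 1 . . . 2 3 .
Index 6: author = 2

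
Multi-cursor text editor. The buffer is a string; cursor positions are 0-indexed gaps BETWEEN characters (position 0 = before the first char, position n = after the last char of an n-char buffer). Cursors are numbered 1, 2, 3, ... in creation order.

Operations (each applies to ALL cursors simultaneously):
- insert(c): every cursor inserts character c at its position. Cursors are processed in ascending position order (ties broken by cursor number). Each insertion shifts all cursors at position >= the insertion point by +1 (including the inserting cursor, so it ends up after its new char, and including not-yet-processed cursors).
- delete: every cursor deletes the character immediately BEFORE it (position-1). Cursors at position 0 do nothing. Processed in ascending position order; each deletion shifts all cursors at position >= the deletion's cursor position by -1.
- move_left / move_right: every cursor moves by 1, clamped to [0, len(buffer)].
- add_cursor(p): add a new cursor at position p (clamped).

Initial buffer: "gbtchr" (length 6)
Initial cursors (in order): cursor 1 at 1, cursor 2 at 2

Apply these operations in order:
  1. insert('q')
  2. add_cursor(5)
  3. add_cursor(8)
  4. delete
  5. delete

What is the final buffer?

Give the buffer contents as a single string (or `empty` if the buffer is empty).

After op 1 (insert('q')): buffer="gqbqtchr" (len 8), cursors c1@2 c2@4, authorship .1.2....
After op 2 (add_cursor(5)): buffer="gqbqtchr" (len 8), cursors c1@2 c2@4 c3@5, authorship .1.2....
After op 3 (add_cursor(8)): buffer="gqbqtchr" (len 8), cursors c1@2 c2@4 c3@5 c4@8, authorship .1.2....
After op 4 (delete): buffer="gbch" (len 4), cursors c1@1 c2@2 c3@2 c4@4, authorship ....
After op 5 (delete): buffer="c" (len 1), cursors c1@0 c2@0 c3@0 c4@1, authorship .

Answer: c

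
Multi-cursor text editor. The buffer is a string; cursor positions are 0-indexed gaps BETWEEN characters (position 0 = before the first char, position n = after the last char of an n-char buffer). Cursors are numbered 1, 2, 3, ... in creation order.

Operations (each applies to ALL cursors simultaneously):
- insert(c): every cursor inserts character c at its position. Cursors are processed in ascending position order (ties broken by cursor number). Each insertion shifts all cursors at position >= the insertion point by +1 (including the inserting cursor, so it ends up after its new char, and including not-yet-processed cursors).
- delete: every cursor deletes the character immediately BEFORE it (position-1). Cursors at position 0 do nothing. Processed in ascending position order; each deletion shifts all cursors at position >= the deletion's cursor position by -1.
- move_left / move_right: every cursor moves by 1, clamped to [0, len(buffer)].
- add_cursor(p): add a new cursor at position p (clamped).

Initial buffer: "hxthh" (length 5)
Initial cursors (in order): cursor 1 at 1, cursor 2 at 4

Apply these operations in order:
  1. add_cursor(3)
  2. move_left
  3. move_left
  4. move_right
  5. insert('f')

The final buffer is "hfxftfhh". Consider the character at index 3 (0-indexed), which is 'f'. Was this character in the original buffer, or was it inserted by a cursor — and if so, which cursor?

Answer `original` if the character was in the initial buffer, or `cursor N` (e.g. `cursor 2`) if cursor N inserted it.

Answer: cursor 3

Derivation:
After op 1 (add_cursor(3)): buffer="hxthh" (len 5), cursors c1@1 c3@3 c2@4, authorship .....
After op 2 (move_left): buffer="hxthh" (len 5), cursors c1@0 c3@2 c2@3, authorship .....
After op 3 (move_left): buffer="hxthh" (len 5), cursors c1@0 c3@1 c2@2, authorship .....
After op 4 (move_right): buffer="hxthh" (len 5), cursors c1@1 c3@2 c2@3, authorship .....
After op 5 (insert('f')): buffer="hfxftfhh" (len 8), cursors c1@2 c3@4 c2@6, authorship .1.3.2..
Authorship (.=original, N=cursor N): . 1 . 3 . 2 . .
Index 3: author = 3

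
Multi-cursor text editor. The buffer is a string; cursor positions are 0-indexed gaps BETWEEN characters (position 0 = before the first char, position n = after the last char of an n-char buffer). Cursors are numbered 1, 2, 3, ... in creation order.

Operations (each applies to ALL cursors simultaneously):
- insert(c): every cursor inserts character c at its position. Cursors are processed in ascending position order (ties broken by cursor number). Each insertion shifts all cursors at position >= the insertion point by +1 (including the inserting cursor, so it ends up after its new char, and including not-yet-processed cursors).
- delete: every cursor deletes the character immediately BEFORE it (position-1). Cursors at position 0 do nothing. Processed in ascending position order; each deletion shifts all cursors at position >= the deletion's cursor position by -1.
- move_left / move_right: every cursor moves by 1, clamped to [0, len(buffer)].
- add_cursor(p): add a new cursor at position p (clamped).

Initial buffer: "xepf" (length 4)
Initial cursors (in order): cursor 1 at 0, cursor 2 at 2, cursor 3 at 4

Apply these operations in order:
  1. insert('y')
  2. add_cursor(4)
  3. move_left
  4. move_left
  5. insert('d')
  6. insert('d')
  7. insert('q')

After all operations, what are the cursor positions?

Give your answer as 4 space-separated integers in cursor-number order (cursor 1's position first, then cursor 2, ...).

After op 1 (insert('y')): buffer="yxeypfy" (len 7), cursors c1@1 c2@4 c3@7, authorship 1..2..3
After op 2 (add_cursor(4)): buffer="yxeypfy" (len 7), cursors c1@1 c2@4 c4@4 c3@7, authorship 1..2..3
After op 3 (move_left): buffer="yxeypfy" (len 7), cursors c1@0 c2@3 c4@3 c3@6, authorship 1..2..3
After op 4 (move_left): buffer="yxeypfy" (len 7), cursors c1@0 c2@2 c4@2 c3@5, authorship 1..2..3
After op 5 (insert('d')): buffer="dyxddeypdfy" (len 11), cursors c1@1 c2@5 c4@5 c3@9, authorship 11.24.2.3.3
After op 6 (insert('d')): buffer="ddyxddddeypddfy" (len 15), cursors c1@2 c2@8 c4@8 c3@13, authorship 111.2424.2.33.3
After op 7 (insert('q')): buffer="ddqyxddddqqeypddqfy" (len 19), cursors c1@3 c2@11 c4@11 c3@17, authorship 1111.242424.2.333.3

Answer: 3 11 17 11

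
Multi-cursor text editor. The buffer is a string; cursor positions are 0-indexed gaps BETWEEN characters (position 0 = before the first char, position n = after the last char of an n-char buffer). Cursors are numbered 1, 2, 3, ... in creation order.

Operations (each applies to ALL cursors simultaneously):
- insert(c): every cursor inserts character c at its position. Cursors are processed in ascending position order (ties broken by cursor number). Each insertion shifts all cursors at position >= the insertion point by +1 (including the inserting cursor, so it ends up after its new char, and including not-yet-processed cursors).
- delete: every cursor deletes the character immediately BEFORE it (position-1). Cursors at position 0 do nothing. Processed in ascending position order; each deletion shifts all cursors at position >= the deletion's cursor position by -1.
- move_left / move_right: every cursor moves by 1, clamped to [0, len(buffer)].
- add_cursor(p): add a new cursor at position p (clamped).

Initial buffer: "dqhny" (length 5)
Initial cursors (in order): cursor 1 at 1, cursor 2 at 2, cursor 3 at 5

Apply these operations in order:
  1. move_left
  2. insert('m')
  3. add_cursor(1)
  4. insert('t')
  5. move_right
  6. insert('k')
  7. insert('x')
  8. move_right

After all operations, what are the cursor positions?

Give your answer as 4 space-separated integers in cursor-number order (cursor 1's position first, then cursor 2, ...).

Answer: 9 14 20 9

Derivation:
After op 1 (move_left): buffer="dqhny" (len 5), cursors c1@0 c2@1 c3@4, authorship .....
After op 2 (insert('m')): buffer="mdmqhnmy" (len 8), cursors c1@1 c2@3 c3@7, authorship 1.2...3.
After op 3 (add_cursor(1)): buffer="mdmqhnmy" (len 8), cursors c1@1 c4@1 c2@3 c3@7, authorship 1.2...3.
After op 4 (insert('t')): buffer="mttdmtqhnmty" (len 12), cursors c1@3 c4@3 c2@6 c3@11, authorship 114.22...33.
After op 5 (move_right): buffer="mttdmtqhnmty" (len 12), cursors c1@4 c4@4 c2@7 c3@12, authorship 114.22...33.
After op 6 (insert('k')): buffer="mttdkkmtqkhnmtyk" (len 16), cursors c1@6 c4@6 c2@10 c3@16, authorship 114.1422.2..33.3
After op 7 (insert('x')): buffer="mttdkkxxmtqkxhnmtykx" (len 20), cursors c1@8 c4@8 c2@13 c3@20, authorship 114.141422.22..33.33
After op 8 (move_right): buffer="mttdkkxxmtqkxhnmtykx" (len 20), cursors c1@9 c4@9 c2@14 c3@20, authorship 114.141422.22..33.33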